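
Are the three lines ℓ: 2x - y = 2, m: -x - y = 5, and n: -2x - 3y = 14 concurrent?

Intersecting ℓ and m: solving the 2×2 system gives (x, y) = (-1, -4).
Substitute into n: (-2)(-1) + (-3)(-4) = 14.
This equals 14, so (-1, -4) lies on all three lines and they are concurrent.

Yes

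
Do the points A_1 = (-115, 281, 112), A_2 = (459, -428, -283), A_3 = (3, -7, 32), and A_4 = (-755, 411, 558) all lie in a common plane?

Yes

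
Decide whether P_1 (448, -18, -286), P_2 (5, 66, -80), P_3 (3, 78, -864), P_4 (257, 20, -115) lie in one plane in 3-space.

No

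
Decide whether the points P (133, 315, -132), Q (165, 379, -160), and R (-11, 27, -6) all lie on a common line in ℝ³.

Yes

PQ = (32, 64, -28), PR = (-144, -288, 126).
Each component of PR is -9/2 times the corresponding component of PQ, so PR = -9/2·PQ and the points are collinear.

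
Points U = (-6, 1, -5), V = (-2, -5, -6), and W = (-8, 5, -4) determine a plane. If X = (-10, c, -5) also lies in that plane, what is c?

Coplanarity requires UV · (UW × UX) = 0.
UV = (4, -6, -1), UW = (-2, 4, 1); the triple product is linear in c with coefficient -2 and constant term 10.
Setting it to zero: c = 5.

5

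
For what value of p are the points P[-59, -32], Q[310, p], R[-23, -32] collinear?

-32

The three points are collinear iff det[PQ; PR] = 0.
This determinant is linear in p: (-36)p + (-1152) = 0, so p = -32.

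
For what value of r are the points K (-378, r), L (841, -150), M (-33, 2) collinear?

62

Collinearity: (K − L) must be parallel to (M − L) = (-874, 152).
Cross-multiplying the components: (r − (-150))·(-874) = (-1219)·(152).
Solving gives r = 62.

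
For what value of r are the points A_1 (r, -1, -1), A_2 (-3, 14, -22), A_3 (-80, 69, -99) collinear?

18

Direction A_2A_3 = (-77, 55, -77). From the y-coordinate of A_1, the parameter along the line is τ = (-1 − 14)/55 = -3/11.
Then r = (-3) + (-3/11)·(-77) = 18.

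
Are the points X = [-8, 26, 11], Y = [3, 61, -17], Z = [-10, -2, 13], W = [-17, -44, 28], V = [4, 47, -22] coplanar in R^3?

Yes

The plane through X, Y, Z has normal n = XY × XZ = (-714, 34, -238) and equation n·P = 3978.
Checking the remaining points: n·W = 3978, n·V = 3978.
All equal 3978, so all 5 points lie in one plane.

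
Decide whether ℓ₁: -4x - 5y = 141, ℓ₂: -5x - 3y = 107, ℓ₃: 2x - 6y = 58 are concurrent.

Intersecting ℓ₁ and ℓ₂: solving the 2×2 system gives (x, y) = (-112/13, -277/13).
Substitute into ℓ₃: (2)(-112/13) + (-6)(-277/13) = 1438/13.
But ℓ₃ requires 58 ≠ 1438/13, so the three lines have no common point.

No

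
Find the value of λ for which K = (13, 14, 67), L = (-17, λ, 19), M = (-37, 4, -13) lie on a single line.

8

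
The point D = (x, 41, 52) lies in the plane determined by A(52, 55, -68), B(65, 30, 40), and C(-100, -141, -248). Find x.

The plane through A, B, C has equation 25668x − 14076y − 6348z = 992220.
Substituting D: (25668)x + (-907212) = 992220, so x = 74.

74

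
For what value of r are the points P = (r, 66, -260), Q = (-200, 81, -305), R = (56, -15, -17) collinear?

-160

Direction QR = (256, -96, 288). From the y-coordinate of P, the parameter along the line is τ = (66 − 81)/(-96) = 5/32.
Then r = (-200) + 5/32·(256) = -160.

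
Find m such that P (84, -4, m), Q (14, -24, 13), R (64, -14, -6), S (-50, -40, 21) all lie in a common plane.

The points are coplanar iff PQ · (PR × PS) = 0.
Expanding, this is linear in m: (160)m + (-2720) = 0.
So m = 17.

17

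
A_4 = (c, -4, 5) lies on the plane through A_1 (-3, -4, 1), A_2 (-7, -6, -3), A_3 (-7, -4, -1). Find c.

5

The plane through A_1, A_2, A_3 has equation 4x + 8y − 8z = -52.
Substituting A_4: (4)c + (-72) = -52, so c = 5.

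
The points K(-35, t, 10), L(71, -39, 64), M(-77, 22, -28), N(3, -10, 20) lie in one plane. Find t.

-2

Coplanarity ⇔ det[KL; KM; KN] = 0.
Expanding, this is linear in t: (256)t + (512) = 0.
So t = -2.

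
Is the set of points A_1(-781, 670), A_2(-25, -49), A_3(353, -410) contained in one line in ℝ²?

No

A_1A_2 = (756, -719), A_1A_3 = (1134, -1080).
Twice the signed area of △A_1A_2A_3 is (756)(-1080) − (-719)(1134) = -1134.
The area is nonzero, so the three points are not collinear.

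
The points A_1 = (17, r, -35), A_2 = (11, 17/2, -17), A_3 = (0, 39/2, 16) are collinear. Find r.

5/2

Direction A_2A_3 = (-11, 11, 33). From the x-coordinate of A_1, the parameter along the line is τ = (17 − 11)/(-11) = -6/11.
Then r = 17/2 + (-6/11)·(11) = 5/2.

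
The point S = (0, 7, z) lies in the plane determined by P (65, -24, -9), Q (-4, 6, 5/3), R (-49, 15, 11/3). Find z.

The plane through P, Q, R has equation −36x − 342y + 729z = -693.
Substituting S: (729)z + (-2394) = -693, so z = 7/3.

7/3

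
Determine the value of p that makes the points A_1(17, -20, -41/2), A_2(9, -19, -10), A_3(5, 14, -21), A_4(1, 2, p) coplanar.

-19/2

Normal to plane A_1A_2A_3: n = (-715/2, -130, -260); plane equation n·P = 3705/2.
Requiring n·A_4 = 3705/2: (-260)p + (-1235/2) = 3705/2.
So p = -19/2.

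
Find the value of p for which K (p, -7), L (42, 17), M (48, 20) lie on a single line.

-6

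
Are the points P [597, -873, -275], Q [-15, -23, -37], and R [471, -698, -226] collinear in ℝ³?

Yes

PQ = (-612, 850, 238), PR = (-126, 175, 49).
PQ × PR = (0, 0, 0).
The cross product vanishes, so the three points are collinear.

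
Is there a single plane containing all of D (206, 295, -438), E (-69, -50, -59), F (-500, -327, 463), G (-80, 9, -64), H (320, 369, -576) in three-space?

The plane through D, E, F has normal n = DE × DF = (-75107, -19799, -72520) and equation n·P = 10451013.
Checking the remaining points: n·G = 10471649, n·H = 10431449.
Since n·G = 10471649 ≠ 10451013, G is off the plane and the points are not all coplanar.

No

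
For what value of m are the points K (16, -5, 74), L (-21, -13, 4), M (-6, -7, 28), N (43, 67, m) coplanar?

Normal to plane KLM: n = (228, -162, -102); plane equation n·P = -3090.
Requiring n·N = -3090: (-102)m + (-1050) = -3090.
So m = 20.

20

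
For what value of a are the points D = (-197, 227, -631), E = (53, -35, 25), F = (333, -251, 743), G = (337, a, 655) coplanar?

Normal to plane DEF: n = (-46420, 4180, 19360); plane equation n·P = -2122560.
Requiring n·G = -2122560: (4180)a + (-2962740) = -2122560.
So a = 201.

201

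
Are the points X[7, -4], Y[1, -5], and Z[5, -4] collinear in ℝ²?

No

XY = (-6, -1), XZ = (-2, 0).
det[XY; XZ] = (-6)(0) − (-1)(-2) = -2.
The determinant is nonzero, so they are not collinear.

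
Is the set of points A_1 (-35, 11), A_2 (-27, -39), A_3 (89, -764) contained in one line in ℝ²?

Yes

A_1A_2 = (8, -50), A_1A_3 = (124, -775).
det[A_1A_2; A_1A_3] = (8)(-775) − (-50)(124) = 0.
The determinant is zero, so the points are collinear.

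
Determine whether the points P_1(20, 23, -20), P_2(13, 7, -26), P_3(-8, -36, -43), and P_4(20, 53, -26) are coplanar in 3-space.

No

With P_1 as base: P_1P_2 = (-7, -16, -6), P_1P_3 = (-28, -59, -23), P_1P_4 = (0, 30, -6).
P_1P_3 × P_1P_4 = (1044, -168, -840).
P_1P_2 · (P_1P_3 × P_1P_4) = 420.
Since 420 ≠ 0, the four points are not coplanar.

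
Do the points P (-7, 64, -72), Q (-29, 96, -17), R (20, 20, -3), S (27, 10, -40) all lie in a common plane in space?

No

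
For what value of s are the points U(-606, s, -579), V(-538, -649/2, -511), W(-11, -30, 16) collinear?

Collinearity requires UV × UW = 0; each component is linear in s.
The x-component gives (-527)s + (-382075/2) = 0, so s = -725/2.
The remaining components then also vanish.

-725/2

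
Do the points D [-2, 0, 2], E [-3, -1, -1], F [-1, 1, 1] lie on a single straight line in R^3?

DE = (-1, -1, -3), DF = (1, 1, -1).
DE × DF = (4, -4, 0).
The cross product is nonzero, so the points do not lie on one line.

No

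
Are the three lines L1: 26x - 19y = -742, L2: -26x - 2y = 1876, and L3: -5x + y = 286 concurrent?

Yes

Intersecting L1 and L2: solving the 2×2 system gives (x, y) = (-68, -54).
Substitute into L3: (-5)(-68) + (1)(-54) = 286.
This equals 286, so (-68, -54) lies on all three lines and they are concurrent.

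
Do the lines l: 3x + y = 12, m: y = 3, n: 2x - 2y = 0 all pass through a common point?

Yes

Intersecting l and m: solving the 2×2 system gives (x, y) = (3, 3).
Substitute into n: (2)(3) + (-2)(3) = 0.
This equals 0, so (3, 3) lies on all three lines and they are concurrent.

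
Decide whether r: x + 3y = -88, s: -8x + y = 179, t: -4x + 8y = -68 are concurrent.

Yes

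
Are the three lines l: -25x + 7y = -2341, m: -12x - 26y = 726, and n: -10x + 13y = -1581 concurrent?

The three lines meet at one point iff the augmented coefficient matrix [aᵢ bᵢ cᵢ] has rank < 3, i.e. its determinant vanishes.
Here the determinant is -1468.
Nonzero, so no common point exists.

No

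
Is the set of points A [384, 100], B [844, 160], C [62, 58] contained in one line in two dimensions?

AB = (460, 60), AC = (-322, -42).
det[AB; AC] = (460)(-42) − (60)(-322) = 0.
The determinant is zero, so the points are collinear.

Yes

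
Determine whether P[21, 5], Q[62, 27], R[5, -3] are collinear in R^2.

No

PQ = (41, 22), PR = (-16, -8).
det[PQ; PR] = (41)(-8) − (22)(-16) = 24.
The determinant is nonzero, so they are not collinear.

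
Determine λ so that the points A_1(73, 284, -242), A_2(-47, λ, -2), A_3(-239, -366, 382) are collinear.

34

Collinearity requires A_1A_2 × A_1A_3 = 0; each component is linear in λ.
The x-component gives (624)λ + (-21216) = 0, so λ = 34.
The remaining components then also vanish.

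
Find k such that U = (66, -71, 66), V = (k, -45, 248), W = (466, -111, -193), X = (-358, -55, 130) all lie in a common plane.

The points are coplanar iff UV · (UW × UX) = 0.
Expanding, this is linear in k: (1584)k + (163152) = 0.
So k = -103.

-103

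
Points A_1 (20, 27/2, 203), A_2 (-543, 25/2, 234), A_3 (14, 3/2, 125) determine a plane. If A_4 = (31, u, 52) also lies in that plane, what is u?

-19/2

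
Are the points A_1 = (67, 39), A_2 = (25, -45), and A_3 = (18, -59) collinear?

Yes

A_1A_2 = (-42, -84), A_1A_3 = (-49, -98).
Checking proportionality: A_1A_3 = 7/6·A_1A_2, so the vectors are parallel and the points are collinear.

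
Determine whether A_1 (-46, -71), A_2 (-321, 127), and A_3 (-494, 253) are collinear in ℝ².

A_1A_2 = (-275, 198), A_1A_3 = (-448, 324).
det[A_1A_2; A_1A_3] = (-275)(324) − (198)(-448) = -396.
The determinant is nonzero, so they are not collinear.

No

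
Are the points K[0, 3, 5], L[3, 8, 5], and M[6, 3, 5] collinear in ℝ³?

KL = (3, 5, 0), KM = (6, 0, 0).
KL × KM = (0, 0, -30).
The cross product is nonzero, so the points do not lie on one line.

No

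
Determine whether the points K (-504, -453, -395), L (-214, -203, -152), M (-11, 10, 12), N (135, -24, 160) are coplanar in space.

Yes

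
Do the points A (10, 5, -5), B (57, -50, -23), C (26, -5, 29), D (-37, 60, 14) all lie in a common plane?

A normal to the plane through A, B, C is n = AB × AC = (-2050, -1886, 410).
The plane has equation n·P = -31980. For D: n·D = -31570.
-31570 ≠ -31980, so D is off the plane.

No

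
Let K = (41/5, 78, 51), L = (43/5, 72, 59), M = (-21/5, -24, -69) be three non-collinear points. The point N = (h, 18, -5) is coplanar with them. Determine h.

2

Coplanarity requires KL · (KM × KN) = 0.
KL = (2/5, -6, 8), KM = (-62/5, -102, -120); the triple product is linear in h with coefficient 1536 and constant term -3072.
Setting it to zero: h = 2.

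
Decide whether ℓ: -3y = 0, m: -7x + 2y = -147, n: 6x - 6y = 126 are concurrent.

Lines aᵢx + bᵢy = cᵢ with pairwise distinct directions are concurrent exactly when det[aᵢ bᵢ cᵢ] = 0.
Here the determinant is 0.
It vanishes, so the lines are concurrent at (21, 0).

Yes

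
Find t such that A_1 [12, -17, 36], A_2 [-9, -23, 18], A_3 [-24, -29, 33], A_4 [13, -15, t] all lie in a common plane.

9

Normal to plane A_1A_2A_3: n = (-198, 585, 36); plane equation n·P = -11025.
Requiring n·A_4 = -11025: (36)t + (-11349) = -11025.
So t = 9.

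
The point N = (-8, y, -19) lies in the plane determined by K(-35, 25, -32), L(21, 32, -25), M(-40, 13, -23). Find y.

Coplanarity requires KL · (KM × KN) = 0.
KL = (56, 7, 7), KM = (-5, -12, 9); the triple product is linear in y with coefficient -539 and constant term 9163.
Setting it to zero: y = 17.

17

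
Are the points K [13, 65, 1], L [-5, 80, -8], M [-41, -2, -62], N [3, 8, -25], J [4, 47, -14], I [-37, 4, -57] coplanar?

The plane through K, L, M has normal n = KL × KM = (-1548, -648, 2016) and equation n·P = -60228.
Checking the remaining points: n·N = -60228, n·J = -64872, n·I = -60228.
Since n·J = -64872 ≠ -60228, J is off the plane and the points are not all coplanar.

No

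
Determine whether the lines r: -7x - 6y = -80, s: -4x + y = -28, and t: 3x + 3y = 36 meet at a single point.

Intersecting r and s: solving the 2×2 system gives (x, y) = (8, 4).
Substitute into t: (3)(8) + (3)(4) = 36.
This equals 36, so (8, 4) lies on all three lines and they are concurrent.

Yes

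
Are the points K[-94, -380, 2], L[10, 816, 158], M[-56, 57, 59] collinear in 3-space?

Yes

KL = (104, 1196, 156), KM = (38, 437, 57).
KL × KM = (0, 0, 0).
The cross product vanishes, so the three points are collinear.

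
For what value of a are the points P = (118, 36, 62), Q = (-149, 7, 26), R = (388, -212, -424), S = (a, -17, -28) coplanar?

-23

Coplanarity ⇔ det[PQ; PR; PS] = 0.
Expanding, this is linear in a: (5166)a + (118818) = 0.
So a = -23.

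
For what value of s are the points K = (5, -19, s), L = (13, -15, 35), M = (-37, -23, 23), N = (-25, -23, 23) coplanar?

29

Coplanarity ⇔ det[KL; KM; KN] = 0.
Expanding, this is linear in s: (-96)s + (2784) = 0.
So s = 29.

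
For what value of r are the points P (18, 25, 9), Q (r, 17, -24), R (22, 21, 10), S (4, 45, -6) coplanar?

Normal to plane PRS: n = (40, 46, 24); plane equation n·X = 2086.
Requiring n·Q = 2086: (40)r + (206) = 2086.
So r = 47.

47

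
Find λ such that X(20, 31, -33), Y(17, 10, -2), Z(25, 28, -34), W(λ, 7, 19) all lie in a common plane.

The points are coplanar iff XY · (XZ × XW) = 0.
Expanding, this is linear in λ: (114)λ + (0) = 0.
So λ = 0.

0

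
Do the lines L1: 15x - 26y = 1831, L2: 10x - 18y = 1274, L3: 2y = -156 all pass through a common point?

No

Lines aᵢx + bᵢy = cᵢ with pairwise distinct directions are concurrent exactly when det[aᵢ bᵢ cᵢ] = 0.
Here the determinant is -40.
Nonzero, so no common point exists.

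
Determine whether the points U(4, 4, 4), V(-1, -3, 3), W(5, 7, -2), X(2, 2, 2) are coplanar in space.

With U as base: UV = (-5, -7, -1), UW = (1, 3, -6), UX = (-2, -2, -2).
UW × UX = (-18, 14, 4).
UV · (UW × UX) = -12.
Since -12 ≠ 0, the four points are not coplanar.

No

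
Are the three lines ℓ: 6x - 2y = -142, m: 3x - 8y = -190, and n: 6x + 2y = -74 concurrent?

Yes

Intersecting ℓ and m: solving the 2×2 system gives (x, y) = (-18, 17).
Substitute into n: (6)(-18) + (2)(17) = -74.
This equals -74, so (-18, 17) lies on all three lines and they are concurrent.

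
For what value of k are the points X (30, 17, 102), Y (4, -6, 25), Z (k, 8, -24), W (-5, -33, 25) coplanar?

-3

Coplanarity ⇔ det[XY; XZ; XW] = 0.
Expanding, this is linear in k: (2079)k + (6237) = 0.
So k = -3.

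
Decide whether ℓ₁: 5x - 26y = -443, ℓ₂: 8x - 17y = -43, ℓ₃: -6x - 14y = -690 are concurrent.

No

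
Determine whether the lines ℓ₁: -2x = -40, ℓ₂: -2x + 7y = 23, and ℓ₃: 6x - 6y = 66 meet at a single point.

Intersecting ℓ₁ and ℓ₂: solving the 2×2 system gives (x, y) = (20, 9).
Substitute into ℓ₃: (6)(20) + (-6)(9) = 66.
This equals 66, so (20, 9) lies on all three lines and they are concurrent.

Yes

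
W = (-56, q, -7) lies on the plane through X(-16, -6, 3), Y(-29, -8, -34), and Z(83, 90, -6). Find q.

-41

Coplanarity requires XY · (XZ × XW) = 0.
XY = (-13, -2, -37), XZ = (99, 96, -9); the triple product is linear in q with coefficient -3780 and constant term -154980.
Setting it to zero: q = -41.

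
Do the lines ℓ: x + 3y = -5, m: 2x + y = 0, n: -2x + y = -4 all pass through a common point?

Yes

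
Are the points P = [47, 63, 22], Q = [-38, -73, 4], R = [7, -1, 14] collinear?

No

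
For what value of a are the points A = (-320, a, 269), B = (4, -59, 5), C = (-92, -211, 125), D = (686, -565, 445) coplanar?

-399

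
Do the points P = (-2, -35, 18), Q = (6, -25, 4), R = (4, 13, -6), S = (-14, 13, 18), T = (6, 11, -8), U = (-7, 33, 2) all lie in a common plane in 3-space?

Yes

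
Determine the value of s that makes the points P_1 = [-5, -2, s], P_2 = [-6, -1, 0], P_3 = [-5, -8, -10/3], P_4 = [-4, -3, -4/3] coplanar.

-2/3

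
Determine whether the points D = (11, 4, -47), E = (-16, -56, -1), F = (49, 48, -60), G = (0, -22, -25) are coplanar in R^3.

With D as base: DE = (-27, -60, 46), DF = (38, 44, -13), DG = (-11, -26, 22).
DF × DG = (630, -693, -504).
DE · (DF × DG) = 1386.
Since 1386 ≠ 0, the four points are not coplanar.

No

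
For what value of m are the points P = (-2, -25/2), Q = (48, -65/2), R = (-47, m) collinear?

Collinearity: (R − P) must be parallel to (Q − P) = (50, -20).
Cross-multiplying the components: (m − (-25/2))·(50) = (-45)·(-20).
Solving gives m = 11/2.

11/2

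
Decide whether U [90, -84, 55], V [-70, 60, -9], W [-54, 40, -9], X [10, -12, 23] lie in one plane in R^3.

With U as base: UV = (-160, 144, -64), UW = (-144, 124, -64), UX = (-80, 72, -32).
UW × UX = (640, 512, -448).
UV · (UW × UX) = 0.
The scalar triple product vanishes, so the four points are coplanar.

Yes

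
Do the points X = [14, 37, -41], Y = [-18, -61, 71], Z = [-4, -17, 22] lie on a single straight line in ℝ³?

XY = (-32, -98, 112), XZ = (-18, -54, 63).
XY × XZ = (-126, 0, -36).
The cross product is nonzero, so the points do not lie on one line.

No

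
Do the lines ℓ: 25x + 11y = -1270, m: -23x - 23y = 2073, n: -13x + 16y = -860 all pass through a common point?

The three lines meet at one point iff the augmented coefficient matrix [aᵢ bᵢ cᵢ] has rank < 3, i.e. its determinant vanishes.
Here the determinant is -1629.
Nonzero, so no common point exists.

No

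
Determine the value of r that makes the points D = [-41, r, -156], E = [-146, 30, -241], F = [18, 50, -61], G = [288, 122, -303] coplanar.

45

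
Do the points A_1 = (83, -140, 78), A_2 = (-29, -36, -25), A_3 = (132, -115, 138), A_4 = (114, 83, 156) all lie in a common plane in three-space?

A normal to the plane through A_1, A_2, A_3 is n = A_1A_2 × A_1A_3 = (8815, 1673, -7896).
The plane has equation n·P = -118463. For A_4: n·A_4 = -88007.
-88007 ≠ -118463, so A_4 is off the plane.

No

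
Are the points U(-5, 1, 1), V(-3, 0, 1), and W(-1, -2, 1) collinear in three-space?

UV = (2, -1, 0), UW = (4, -3, 0).
Comparing components 1 and 2: (2)(-3) − (-1)(4) = -2 ≠ 0, so UV and UW are not parallel and the points are not collinear.

No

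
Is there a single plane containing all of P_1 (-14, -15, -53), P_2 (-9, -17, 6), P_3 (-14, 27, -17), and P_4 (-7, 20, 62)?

Yes

A normal to the plane through P_1, P_2, P_3 is n = P_1P_2 × P_1P_3 = (-2550, -180, 210).
The plane has equation n·P = 27270. For P_4: n·P_4 = 27270.
Equal, so P_4 lies in the plane and all four are coplanar.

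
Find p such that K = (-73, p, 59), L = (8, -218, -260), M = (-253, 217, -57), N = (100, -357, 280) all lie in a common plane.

-77

Coplanarity ⇔ det[KL; KM; KN] = 0.
Expanding, this is linear in p: (-159616)p + (-12290432) = 0.
So p = -77.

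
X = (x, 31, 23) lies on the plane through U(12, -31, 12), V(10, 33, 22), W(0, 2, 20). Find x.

5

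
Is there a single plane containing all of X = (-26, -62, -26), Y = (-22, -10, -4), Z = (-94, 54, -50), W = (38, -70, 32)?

A normal to the plane through X, Y, Z is n = XY × XZ = (-3800, -1400, 4000).
The plane has equation n·P = 81600. For W: n·W = 81600.
Equal, so W lies in the plane and all four are coplanar.

Yes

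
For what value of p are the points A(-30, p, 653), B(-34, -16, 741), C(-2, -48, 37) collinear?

Collinearity requires AB × AC = 0; each component is linear in p.
The x-component gives (704)p + (14080) = 0, so p = -20.
The remaining components then also vanish.

-20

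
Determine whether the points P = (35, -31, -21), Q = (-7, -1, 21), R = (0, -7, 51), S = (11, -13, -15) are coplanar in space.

The four points are coplanar iff the 3×3 determinant with rows PQ, PR, PS is zero.
Rows: (-42, 30, 42), (-35, 24, 72), (-24, 18, 6).
Expanding along the first row: (-42)(-1152) − (30)(1518) + (42)(-54) = 576.
Nonzero ⇒ not coplanar.

No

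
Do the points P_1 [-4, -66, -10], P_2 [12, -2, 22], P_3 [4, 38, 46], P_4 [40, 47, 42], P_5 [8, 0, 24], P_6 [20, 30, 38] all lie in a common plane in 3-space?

No

The plane through P_1, P_2, P_3 has normal n = P_1P_2 × P_1P_3 = (256, -640, 1152) and equation n·P = 29696.
Checking the remaining points: n·P_4 = 28544, n·P_5 = 29696, n·P_6 = 29696.
Since n·P_4 = 28544 ≠ 29696, P_4 is off the plane and the points are not all coplanar.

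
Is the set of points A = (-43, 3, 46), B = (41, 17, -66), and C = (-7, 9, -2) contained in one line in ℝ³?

AB = (84, 14, -112), AC = (36, 6, -48).
AB × AC = (0, 0, 0).
The cross product vanishes, so the three points are collinear.

Yes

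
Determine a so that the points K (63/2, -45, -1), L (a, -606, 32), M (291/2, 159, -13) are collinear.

-282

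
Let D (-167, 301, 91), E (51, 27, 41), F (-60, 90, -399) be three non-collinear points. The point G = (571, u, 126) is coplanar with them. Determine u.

-593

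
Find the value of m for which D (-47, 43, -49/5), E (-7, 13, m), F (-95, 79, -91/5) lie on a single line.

Collinearity requires DE × DF = 0; each component is linear in m.
The x-component gives (-36)m + (-504/5) = 0, so m = -14/5.
The remaining components then also vanish.

-14/5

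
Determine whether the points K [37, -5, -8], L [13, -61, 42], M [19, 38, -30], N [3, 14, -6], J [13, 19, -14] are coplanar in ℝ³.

The plane through K, L, M has normal n = KL × KM = (-918, -1428, -2040) and equation n·P = -10506.
Checking the remaining points: n·N = -10506, n·J = -10506.
All equal -10506, so all 5 points lie in one plane.

Yes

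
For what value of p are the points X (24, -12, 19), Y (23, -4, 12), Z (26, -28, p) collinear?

33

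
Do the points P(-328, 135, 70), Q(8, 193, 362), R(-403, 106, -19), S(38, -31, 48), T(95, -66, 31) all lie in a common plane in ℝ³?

Yes

The plane through P, Q, R has normal n = PQ × PR = (3306, 8004, -5394) and equation n·X = -381408.
Checking the remaining points: n·S = -381408, n·T = -381408.
All equal -381408, so all 5 points lie in one plane.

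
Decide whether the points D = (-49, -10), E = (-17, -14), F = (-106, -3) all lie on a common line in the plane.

No

DE = (32, -4), DF = (-57, 7).
det[DE; DF] = (32)(7) − (-4)(-57) = -4.
The determinant is nonzero, so they are not collinear.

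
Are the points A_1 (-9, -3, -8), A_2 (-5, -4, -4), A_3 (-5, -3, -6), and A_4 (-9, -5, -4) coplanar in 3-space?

A normal to the plane through A_1, A_2, A_3 is n = A_1A_2 × A_1A_3 = (-2, 8, 4).
The plane has equation n·P = -38. For A_4: n·A_4 = -38.
Equal, so A_4 lies in the plane and all four are coplanar.

Yes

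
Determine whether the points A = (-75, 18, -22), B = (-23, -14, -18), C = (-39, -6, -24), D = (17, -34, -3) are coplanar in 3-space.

A normal to the plane through A, B, C is n = AB × AC = (160, 248, -96).
The plane has equation n·P = -5424. For D: n·D = -5424.
Equal, so D lies in the plane and all four are coplanar.

Yes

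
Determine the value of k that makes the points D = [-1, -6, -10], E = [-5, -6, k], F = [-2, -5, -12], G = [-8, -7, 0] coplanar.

The points are coplanar iff DE · (DF × DG) = 0.
Expanding, this is linear in k: (8)k + (48) = 0.
So k = -6.

-6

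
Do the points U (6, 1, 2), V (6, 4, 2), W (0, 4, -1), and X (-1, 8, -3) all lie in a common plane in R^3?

With U as base: UV = (0, 3, 0), UW = (-6, 3, -3), UX = (-7, 7, -5).
UW × UX = (6, -9, -21).
UV · (UW × UX) = -27.
Since -27 ≠ 0, the four points are not coplanar.

No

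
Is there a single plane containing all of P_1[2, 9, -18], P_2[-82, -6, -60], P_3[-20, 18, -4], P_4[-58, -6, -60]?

A normal to the plane through P_1, P_2, P_3 is n = P_1P_2 × P_1P_3 = (168, 2100, -1086).
The plane has equation n·P = 38784. For P_4: n·P_4 = 42816.
42816 ≠ 38784, so P_4 is off the plane.

No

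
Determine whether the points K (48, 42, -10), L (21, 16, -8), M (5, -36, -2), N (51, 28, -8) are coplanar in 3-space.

With K as base: KL = (-27, -26, 2), KM = (-43, -78, 8), KN = (3, -14, 2).
KM × KN = (-44, 110, 836).
KL · (KM × KN) = 0.
The scalar triple product vanishes, so the four points are coplanar.

Yes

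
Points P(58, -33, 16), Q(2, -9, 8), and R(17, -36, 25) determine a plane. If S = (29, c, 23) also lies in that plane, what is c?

A normal to the plane is n = PQ × PR = (192, 832, 1152).
S lies in the plane iff n · PS = 0.
This gives (832)c + (29952) = 0, so c = -36.

-36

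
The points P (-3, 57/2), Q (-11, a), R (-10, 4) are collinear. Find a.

Collinearity: (Q − P) must be parallel to (R − P) = (-7, -49/2).
Cross-multiplying the components: (a − 57/2)·(-7) = (-8)·(-49/2).
Solving gives a = 1/2.

1/2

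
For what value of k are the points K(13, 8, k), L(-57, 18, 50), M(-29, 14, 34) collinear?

Direction LM = (28, -4, -16). From the x-coordinate of K, the parameter along the line is τ = (13 − (-57))/28 = 5/2.
Then k = 50 + 5/2·(-16) = 10.

10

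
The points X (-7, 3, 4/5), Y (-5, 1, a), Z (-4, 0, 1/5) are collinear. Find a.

2/5

Collinearity requires XY × XZ = 0; each component is linear in a.
The x-component gives (3)a + (-6/5) = 0, so a = 2/5.
The remaining components then also vanish.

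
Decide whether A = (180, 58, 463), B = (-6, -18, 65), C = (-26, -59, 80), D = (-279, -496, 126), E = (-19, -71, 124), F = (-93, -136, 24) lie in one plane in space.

The plane through A, B, C has normal n = AB × AC = (-17458, 10750, 6106) and equation n·P = 308138.
Checking the remaining points: n·D = 308138, n·E = 325596, n·F = 308138.
Since n·E = 325596 ≠ 308138, E is off the plane and the points are not all coplanar.

No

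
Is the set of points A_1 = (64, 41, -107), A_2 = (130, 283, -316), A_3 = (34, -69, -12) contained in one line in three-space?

A_1A_2 = (66, 242, -209), A_1A_3 = (-30, -110, 95).
Each component of A_1A_3 is -5/11 times the corresponding component of A_1A_2, so A_1A_3 = -5/11·A_1A_2 and the points are collinear.

Yes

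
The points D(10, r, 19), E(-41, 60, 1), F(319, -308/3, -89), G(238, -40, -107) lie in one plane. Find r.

Coplanarity ⇔ det[DE; DF; DG] = 0.
Expanding, this is linear in r: (-13770)r + (220320) = 0.
So r = 16.

16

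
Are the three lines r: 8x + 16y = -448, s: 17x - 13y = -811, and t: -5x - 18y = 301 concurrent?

No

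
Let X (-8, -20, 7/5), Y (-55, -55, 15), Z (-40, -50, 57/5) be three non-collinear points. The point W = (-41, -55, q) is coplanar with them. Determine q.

61/5

A normal to the plane is n = XY × XZ = (58, 174/5, 290).
W lies in the plane iff n · XW = 0.
This gives (290)q + (-3538) = 0, so q = 61/5.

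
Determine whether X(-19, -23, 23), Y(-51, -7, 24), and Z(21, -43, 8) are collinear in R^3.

XY = (-32, 16, 1), XZ = (40, -20, -15).
XY × XZ = (-220, -440, 0).
The cross product is nonzero, so the points do not lie on one line.

No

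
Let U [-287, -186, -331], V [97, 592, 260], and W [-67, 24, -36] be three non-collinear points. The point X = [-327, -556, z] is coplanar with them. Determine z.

-446

A normal to the plane is n = UV × UW = (105400, 16740, -90520).
X lies in the plane iff n · UX = 0.
This gives (-90520)z + (-40371920) = 0, so z = -446.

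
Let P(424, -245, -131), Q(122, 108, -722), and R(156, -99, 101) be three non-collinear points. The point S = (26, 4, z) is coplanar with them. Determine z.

A normal to the plane is n = PQ × PR = (168182, 228452, 50512).
S lies in the plane iff n · PS = 0.
This gives (50512)z + (-3434816) = 0, so z = 68.

68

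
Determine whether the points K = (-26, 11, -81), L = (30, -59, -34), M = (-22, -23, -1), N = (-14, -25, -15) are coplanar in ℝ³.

The four points are coplanar iff the 3×3 determinant with rows KL, KM, KN is zero.
Rows: (56, -70, 47), (4, -34, 80), (12, -36, 66).
Expanding along the first row: (56)(636) − (-70)(-696) + (47)(264) = -696.
Nonzero ⇒ not coplanar.

No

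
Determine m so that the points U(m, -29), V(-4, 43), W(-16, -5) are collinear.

Collinearity: (U − V) must be parallel to (W − V) = (-12, -48).
Cross-multiplying the components: (m − (-4))·(-48) = (-72)·(-12).
Solving gives m = -22.

-22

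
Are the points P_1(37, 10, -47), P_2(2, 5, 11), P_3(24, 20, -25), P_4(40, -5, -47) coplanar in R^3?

With P_1 as base: P_1P_2 = (-35, -5, 58), P_1P_3 = (-13, 10, 22), P_1P_4 = (3, -15, 0).
P_1P_3 × P_1P_4 = (330, 66, 165).
P_1P_2 · (P_1P_3 × P_1P_4) = -2310.
Since -2310 ≠ 0, the four points are not coplanar.

No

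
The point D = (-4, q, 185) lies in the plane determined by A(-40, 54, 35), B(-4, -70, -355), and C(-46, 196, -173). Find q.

-310

The plane through A, B, C has equation 81172x + 9828y + 4368z = -2563288.
Substituting D: (9828)q + (483392) = -2563288, so q = -310.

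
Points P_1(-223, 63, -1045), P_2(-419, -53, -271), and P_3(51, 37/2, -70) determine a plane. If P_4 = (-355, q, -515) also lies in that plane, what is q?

-16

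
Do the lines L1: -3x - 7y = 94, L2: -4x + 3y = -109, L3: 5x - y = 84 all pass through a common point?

Yes

Lines aᵢx + bᵢy = cᵢ with pairwise distinct directions are concurrent exactly when det[aᵢ bᵢ cᵢ] = 0.
Here the determinant is 0.
It vanishes, so the lines are concurrent at (13, -19).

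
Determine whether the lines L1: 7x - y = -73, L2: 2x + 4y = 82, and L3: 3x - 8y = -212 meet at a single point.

Intersecting L1 and L2: solving the 2×2 system gives (x, y) = (-7, 24).
Substitute into L3: (3)(-7) + (-8)(24) = -213.
But L3 requires -212 ≠ -213, so the three lines have no common point.

No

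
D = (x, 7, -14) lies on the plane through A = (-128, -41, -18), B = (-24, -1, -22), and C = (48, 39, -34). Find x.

The plane through A, B, C has equation −320x + 960y + 1280z = -21440.
Substituting D: (-320)x + (-11200) = -21440, so x = 32.

32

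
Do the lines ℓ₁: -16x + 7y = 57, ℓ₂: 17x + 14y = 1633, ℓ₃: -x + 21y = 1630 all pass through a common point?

Lines aᵢx + bᵢy = cᵢ with pairwise distinct directions are concurrent exactly when det[aᵢ bᵢ cᵢ] = 0.
Here the determinant is -686.
Nonzero, so no common point exists.

No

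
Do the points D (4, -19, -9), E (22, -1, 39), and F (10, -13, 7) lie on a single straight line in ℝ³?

Yes

DE = (18, 18, 48), DF = (6, 6, 16).
Each component of DF is 1/3 times the corresponding component of DE, so DF = 1/3·DE and the points are collinear.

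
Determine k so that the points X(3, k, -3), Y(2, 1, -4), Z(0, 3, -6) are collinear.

0

Direction YZ = (-2, 2, -2). From the x-coordinate of X, the parameter along the line is τ = (3 − 2)/(-2) = -1/2.
Then k = 1 + (-1/2)·(2) = 0.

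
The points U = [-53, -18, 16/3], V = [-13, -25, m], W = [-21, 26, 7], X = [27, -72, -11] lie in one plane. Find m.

-1/3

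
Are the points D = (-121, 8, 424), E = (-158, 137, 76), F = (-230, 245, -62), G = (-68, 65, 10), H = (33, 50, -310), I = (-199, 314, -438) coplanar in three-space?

The plane through D, E, F has normal n = DE × DF = (19782, 19950, 5292) and equation n·P = 9786.
Checking the remaining points: n·G = 4494, n·H = 9786, n·I = 9786.
Since n·G = 4494 ≠ 9786, G is off the plane and the points are not all coplanar.

No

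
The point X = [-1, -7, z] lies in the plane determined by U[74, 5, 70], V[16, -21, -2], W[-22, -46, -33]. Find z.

The plane through U, V, W has equation −994x + 938y + 462z = -36526.
Substituting X: (462)z + (-5572) = -36526, so z = -67.

-67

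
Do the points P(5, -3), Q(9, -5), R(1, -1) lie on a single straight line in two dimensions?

Yes

PQ = (4, -2), PR = (-4, 2).
det[PQ; PR] = (4)(2) − (-2)(-4) = 0.
The determinant is zero, so the points are collinear.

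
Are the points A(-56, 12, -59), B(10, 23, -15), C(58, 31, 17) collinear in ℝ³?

Yes

AB = (66, 11, 44), AC = (114, 19, 76).
AB × AC = (0, 0, 0).
The cross product vanishes, so the three points are collinear.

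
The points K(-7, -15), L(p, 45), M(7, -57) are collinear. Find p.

-27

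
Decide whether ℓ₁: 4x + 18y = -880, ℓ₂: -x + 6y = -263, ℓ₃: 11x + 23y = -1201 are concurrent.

Yes

Lines aᵢx + bᵢy = cᵢ with pairwise distinct directions are concurrent exactly when det[aᵢ bᵢ cᵢ] = 0.
Here the determinant is 0.
It vanishes, so the lines are concurrent at (-13, -46).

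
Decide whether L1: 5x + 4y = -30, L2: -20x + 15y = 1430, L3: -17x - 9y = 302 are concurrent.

No

Intersecting L1 and L2: solving the 2×2 system gives (x, y) = (-1234/31, 1310/31).
Substitute into L3: (-17)(-1234/31) + (-9)(1310/31) = 9188/31.
But L3 requires 302 ≠ 9188/31, so the three lines have no common point.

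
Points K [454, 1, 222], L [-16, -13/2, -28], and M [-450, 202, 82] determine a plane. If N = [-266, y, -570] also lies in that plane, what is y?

-269

A normal to the plane is n = KL × KM = (51300, 160200, -101250).
N lies in the plane iff n · KN = 0.
This gives (160200)y + (43093800) = 0, so y = -269.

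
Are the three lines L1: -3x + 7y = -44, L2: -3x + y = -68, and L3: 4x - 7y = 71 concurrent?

No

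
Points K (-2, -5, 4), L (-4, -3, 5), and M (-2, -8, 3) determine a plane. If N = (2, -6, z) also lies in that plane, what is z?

Coplanarity requires KL · (KM × KN) = 0.
KL = (-2, 2, 1), KM = (0, -3, -1); the triple product is linear in z with coefficient 6 and constant term -18.
Setting it to zero: z = 3.

3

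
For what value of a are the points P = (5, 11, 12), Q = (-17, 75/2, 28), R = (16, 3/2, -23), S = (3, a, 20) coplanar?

Normal to plane PQR: n = (-1551/2, -594, -165/2); plane equation n·X = -22803/2.
Requiring n·S = -22803/2: (-594)a + (-7953/2) = -22803/2.
So a = 25/2.

25/2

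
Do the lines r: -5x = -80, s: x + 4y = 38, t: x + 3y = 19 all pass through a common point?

The three lines meet at one point iff the augmented coefficient matrix [aᵢ bᵢ cᵢ] has rank < 3, i.e. its determinant vanishes.
Here the determinant is 270.
Nonzero, so no common point exists.

No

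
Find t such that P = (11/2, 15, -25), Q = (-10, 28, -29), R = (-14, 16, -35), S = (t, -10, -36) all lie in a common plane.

0

Normal to plane PQR: n = (-126, -77, 238); plane equation n·X = -7798.
Requiring n·S = -7798: (-126)t + (-7798) = -7798.
So t = 0.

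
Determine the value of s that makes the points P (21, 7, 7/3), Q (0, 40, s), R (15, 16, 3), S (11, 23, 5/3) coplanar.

2

The points are coplanar iff PQ · (PR × PS) = 0.
Expanding, this is linear in s: (-6)s + (12) = 0.
So s = 2.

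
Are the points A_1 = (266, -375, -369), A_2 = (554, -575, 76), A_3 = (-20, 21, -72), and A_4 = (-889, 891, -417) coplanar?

Yes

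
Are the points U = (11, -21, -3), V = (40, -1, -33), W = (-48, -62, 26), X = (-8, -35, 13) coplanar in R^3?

No

A normal to the plane through U, V, W is n = UV × UW = (-650, 929, -9).
The plane has equation n·P = -26632. For X: n·X = -27432.
-27432 ≠ -26632, so X is off the plane.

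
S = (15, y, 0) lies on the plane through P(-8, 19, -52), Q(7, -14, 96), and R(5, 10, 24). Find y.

34

The plane through P, Q, R has equation −1176x + 784y + 294z = 9016.
Substituting S: (784)y + (-17640) = 9016, so y = 34.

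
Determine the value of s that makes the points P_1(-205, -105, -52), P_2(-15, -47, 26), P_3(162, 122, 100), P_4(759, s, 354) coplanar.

1071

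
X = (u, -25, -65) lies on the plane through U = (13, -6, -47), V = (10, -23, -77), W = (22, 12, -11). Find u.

A normal to the plane is n = UV × UW = (-72, -162, 99).
X lies in the plane iff n · UX = 0.
This gives (-72)u + (2232) = 0, so u = 31.

31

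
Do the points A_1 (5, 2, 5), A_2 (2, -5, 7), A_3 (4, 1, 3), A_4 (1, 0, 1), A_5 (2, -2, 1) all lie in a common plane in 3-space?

No

The plane through A_1, A_2, A_3 has normal n = A_1A_2 × A_1A_3 = (16, -8, -4) and equation n·P = 44.
Checking the remaining points: n·A_4 = 12, n·A_5 = 44.
Since n·A_4 = 12 ≠ 44, A_4 is off the plane and the points are not all coplanar.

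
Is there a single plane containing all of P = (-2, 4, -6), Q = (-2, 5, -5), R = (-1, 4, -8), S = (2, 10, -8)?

The four points are coplanar iff the 3×3 determinant with rows PQ, PR, PS is zero.
Rows: (0, 1, 1), (1, 0, -2), (4, 6, -2).
Expanding along the first row: (0)(12) − (1)(6) + (1)(6) = 0.
Zero determinant ⇒ coplanar.

Yes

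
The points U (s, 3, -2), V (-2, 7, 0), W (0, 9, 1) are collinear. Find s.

-6

Collinearity requires UV × UW = 0; each component is linear in s.
The y-component gives (1)s + (6) = 0, so s = -6.
The remaining components then also vanish.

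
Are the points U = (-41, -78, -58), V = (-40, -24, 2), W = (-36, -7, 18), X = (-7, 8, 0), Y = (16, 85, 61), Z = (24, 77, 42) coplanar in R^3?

The plane through U, V, W has normal n = UV × UW = (-156, 224, -199) and equation n·P = 466.
Checking the remaining points: n·X = 2884, n·Y = 4405, n·Z = 5146.
Since n·X = 2884 ≠ 466, X is off the plane and the points are not all coplanar.

No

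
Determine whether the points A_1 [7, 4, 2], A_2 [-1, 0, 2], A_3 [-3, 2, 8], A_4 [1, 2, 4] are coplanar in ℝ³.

Yes

The four points are coplanar iff the 3×3 determinant with rows A_1A_2, A_1A_3, A_1A_4 is zero.
Rows: (-8, -4, 0), (-10, -2, 6), (-6, -2, 2).
Expanding along the first row: (-8)(8) − (-4)(16) + (0)(8) = 0.
Zero determinant ⇒ coplanar.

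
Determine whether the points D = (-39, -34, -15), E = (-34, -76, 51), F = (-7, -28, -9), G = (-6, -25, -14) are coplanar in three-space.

A normal to the plane through D, E, F is n = DE × DF = (-648, 2082, 1374).
The plane has equation n·P = -66126. For G: n·G = -67398.
-67398 ≠ -66126, so G is off the plane.

No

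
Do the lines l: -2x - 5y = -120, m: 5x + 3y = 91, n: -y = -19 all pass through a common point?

No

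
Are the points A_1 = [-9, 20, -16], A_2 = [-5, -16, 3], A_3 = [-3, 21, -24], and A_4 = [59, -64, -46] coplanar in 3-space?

The four points are coplanar iff the 3×3 determinant with rows A_1A_2, A_1A_3, A_1A_4 is zero.
Rows: (4, -36, 19), (6, 1, -8), (68, -84, -30).
Expanding along the first row: (4)(-702) − (-36)(364) + (19)(-572) = -572.
Nonzero ⇒ not coplanar.

No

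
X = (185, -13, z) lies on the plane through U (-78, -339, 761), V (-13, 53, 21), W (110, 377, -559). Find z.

241

Coplanarity requires UV · (UW × UX) = 0.
UV = (65, 392, -740), UW = (188, 716, -1320); the triple product is linear in z with coefficient -27156 and constant term 6544596.
Setting it to zero: z = 241.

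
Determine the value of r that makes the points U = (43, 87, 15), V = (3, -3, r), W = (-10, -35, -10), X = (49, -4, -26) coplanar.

-3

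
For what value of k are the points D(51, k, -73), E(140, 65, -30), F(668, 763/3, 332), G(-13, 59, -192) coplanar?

53/3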